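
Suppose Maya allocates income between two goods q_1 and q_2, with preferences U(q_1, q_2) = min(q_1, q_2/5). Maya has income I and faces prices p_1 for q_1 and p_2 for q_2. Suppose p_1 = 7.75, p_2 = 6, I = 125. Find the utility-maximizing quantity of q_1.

Leontief preferences: the optimum is at the kink where q_1/1 = q_2/5, i.e. q_2 = 5·q_1.
Budget: p_1·q_1 + p_2·5·q_1 = I, so (p_1 + 5·p_2)·q_1 = I.
Demand: q_1*(p_1,p_2,I) = I/(p_1 + 5·p_2), q_2* = 5·I/(p_1 + 5·p_2).
Here 7.75 + 5·6 = 37.75, giving q_1* = 3.3113.

q_1* = 3.3113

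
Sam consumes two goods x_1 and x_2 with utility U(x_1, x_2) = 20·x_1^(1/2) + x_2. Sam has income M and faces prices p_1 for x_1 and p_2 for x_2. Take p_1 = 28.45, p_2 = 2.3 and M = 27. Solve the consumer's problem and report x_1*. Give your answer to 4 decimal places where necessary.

x_1* = 0.6536

Thus x_1* = (10·p_2/p_1)² — independent of M — with the rest of income spent on x_2.
Plugging in: x_1* = (10·2.3/28.45)² = 0.6536.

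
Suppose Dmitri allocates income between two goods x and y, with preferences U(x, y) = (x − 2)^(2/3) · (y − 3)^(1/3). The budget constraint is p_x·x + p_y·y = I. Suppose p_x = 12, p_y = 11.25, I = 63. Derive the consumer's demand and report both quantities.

x* = 2.2917, y* = 3.1556

This is Cobb-Douglas in (x−2, y−3): tangency gives 2/3·p_y·(y−3) = 1/3·p_x·(x−2).
Substituting into the budget: x* = 2 + 2/3·(I − 2·p_x − 3·p_y)/p_x, and y* = 3 + 1/3·(…)/p_y.
Discretionary income = 63 − 2·12 − 3·11.25 = 5.25; x* = 2 + 2/3·5.25/12 = 2.2917; y* = 3 + 1/3·5.25/11.25 = 3.1556.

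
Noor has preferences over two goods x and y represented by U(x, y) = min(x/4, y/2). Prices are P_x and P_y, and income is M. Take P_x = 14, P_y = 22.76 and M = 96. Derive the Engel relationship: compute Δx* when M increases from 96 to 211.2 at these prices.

Δx* = 4.539

Here 4·14 + 2·22.76 = 101.52, giving x* = 3.7825.
At M' = 211.2: x* = 8.3215. Change: 8.3215 − 3.7825 = 4.539.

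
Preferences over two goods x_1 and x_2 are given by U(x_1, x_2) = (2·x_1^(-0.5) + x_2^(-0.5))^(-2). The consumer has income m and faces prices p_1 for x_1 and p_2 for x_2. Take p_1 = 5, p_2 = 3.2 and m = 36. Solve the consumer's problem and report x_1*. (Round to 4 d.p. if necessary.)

x_1* = 4.6666

From the CES first-order condition, 2·(x_2/x_1)^(1.5) = p_1/p_2.
Solve for the ratio: x_2/x_1 = [(1/2)·p_1/p_2]^(2/3).
Substitute x_2 = (x_2/x_1)·x_1 into the budget: x_1* = m/(p_1 + p_2·(x_2/x_1)).
Numerically x_2/x_1 = 0.848256, so x_1* = 36/(5 + 3.2·0.848256) = 4.6666.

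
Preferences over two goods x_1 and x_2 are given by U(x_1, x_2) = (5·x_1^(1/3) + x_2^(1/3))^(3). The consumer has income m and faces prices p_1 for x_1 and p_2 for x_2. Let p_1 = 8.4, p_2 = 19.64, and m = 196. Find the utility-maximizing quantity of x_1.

x_1* = 22.0439

Substitute x_2 = (x_2/x_1)·x_1 into the budget: x_1* = m/(p_1 + p_2·(x_2/x_1)).
Numerically x_2/x_1 = 0.025018, so x_1* = 196/(8.4 + 19.64·0.025018) = 22.0439.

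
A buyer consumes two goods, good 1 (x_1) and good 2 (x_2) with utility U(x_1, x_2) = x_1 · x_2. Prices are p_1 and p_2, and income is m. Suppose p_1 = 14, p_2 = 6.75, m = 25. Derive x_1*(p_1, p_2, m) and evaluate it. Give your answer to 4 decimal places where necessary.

MU_x_1/MU_x_2 = (x_2)/(x_1); tangency sets this equal to p_1/p_2.
Rearranging, p_2·x_2 = p_1·x_1. Substituting into the budget gives p_1·x_1·(1 + 1) = m.
Demand: x_1*(p_1,p_2,m) = 0.5·m/p_1 and x_2* = 0.5·m/p_2.
At p_1=14, p_2=6.75, m=25: x_1* = 0.5·25/14 = 0.8929.

x_1* = 0.8929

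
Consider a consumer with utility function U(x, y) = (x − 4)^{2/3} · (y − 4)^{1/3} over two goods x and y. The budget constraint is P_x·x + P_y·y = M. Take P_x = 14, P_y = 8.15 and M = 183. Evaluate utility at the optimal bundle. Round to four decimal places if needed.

V = 4.273

MRS = 2·(y−4)/(x−4). Tangency with P_x/P_y gives y−4 = (1/2)·(P_x/P_y)·(x−4).
Substituting into the budget: x* = 4 + 2/3·(M − 4·P_x − 4·P_y)/P_x, and y* = 4 + 1/3·(…)/P_y.
Discretionary income = 183 − 4·14 − 4·8.15 = 94.4; x* = 4 + 2/3·94.4/14 = 8.4952; y* = 4 + 1/3·94.4/8.15 = 7.8609.
Utility at the optimum: U(8.4952, 7.8609) = 4.273.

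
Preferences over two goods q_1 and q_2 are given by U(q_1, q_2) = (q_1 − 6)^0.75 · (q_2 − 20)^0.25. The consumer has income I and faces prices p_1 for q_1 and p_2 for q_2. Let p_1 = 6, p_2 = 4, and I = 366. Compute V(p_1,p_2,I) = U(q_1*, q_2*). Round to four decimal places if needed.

V = 26.278

Let q_1' = q_1−6, q_2' = q_2−20. MRS = 3·q_2'/q_1' = p_1/p_2.
Substituting into the budget: q_1* = 6 + 0.75·(I − 6·p_1 − 20·p_2)/p_1, and q_2* = 20 + 0.25·(…)/p_2.
Discretionary income = 366 − 6·6 − 20·4 = 250; q_1* = 6 + 0.75·250/6 = 37.25; q_2* = 20 + 0.25·250/4 = 35.625.
Utility at the optimum: U(37.25, 35.625) = 26.278.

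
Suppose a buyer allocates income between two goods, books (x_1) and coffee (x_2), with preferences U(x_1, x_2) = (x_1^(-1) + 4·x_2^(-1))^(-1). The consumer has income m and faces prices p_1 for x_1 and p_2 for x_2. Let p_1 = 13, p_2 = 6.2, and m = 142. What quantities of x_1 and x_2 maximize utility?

x_1* = 4.5872, x_2* = 13.2848

MU_x_1 ∝ x_1^(-2), MU_x_2 ∝ 4·x_2^(-2), so MRS = (1/4)·(x_2/x_1)^(2) = p_1/p_2.
Solve for the ratio: x_2/x_1 = [4·p_1/p_2]^(0.5).
With the ratio pinned down, the budget gives x_1* = m/(p_1 + p_2·(x_2/x_1)) and x_2* = (x_2/x_1)·x_1*.
Numerically x_2/x_1 = 2.896048, so x_1* = 142/(13 + 6.2·2.896048) = 4.5872 and x_2* = 2.896048·4.5872 = 13.2848.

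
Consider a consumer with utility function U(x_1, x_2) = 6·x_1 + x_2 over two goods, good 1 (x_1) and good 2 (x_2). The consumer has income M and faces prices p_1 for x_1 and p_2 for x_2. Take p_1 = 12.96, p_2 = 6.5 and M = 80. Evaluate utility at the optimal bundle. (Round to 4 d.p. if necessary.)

x_1 gives more utility per dollar, so spend all income on x_1: x_1* = M/p_1, x_2* = 0.
Numerically: x_1* = 6.1728, x_2* = 0.
Utility at the optimum: U(6.1728, 0) = 37.037.

V = 37.037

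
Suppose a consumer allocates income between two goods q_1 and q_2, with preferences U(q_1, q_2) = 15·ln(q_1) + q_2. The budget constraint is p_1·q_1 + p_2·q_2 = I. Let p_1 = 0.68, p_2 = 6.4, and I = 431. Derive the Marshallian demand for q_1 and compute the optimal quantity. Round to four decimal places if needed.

MU_q_1 = 15/q_1, MU_q_2 = 1. Tangency: 15/q_1 = p_1/p_2.
So q_1*(p_1,p_2) = 15·p_2/p_1, independent of income; and q_2* = (I − 15·p_2)/p_2.
At the given prices: q_1* = 15·6.4/0.68 = 141.1765.

q_1* = 141.1765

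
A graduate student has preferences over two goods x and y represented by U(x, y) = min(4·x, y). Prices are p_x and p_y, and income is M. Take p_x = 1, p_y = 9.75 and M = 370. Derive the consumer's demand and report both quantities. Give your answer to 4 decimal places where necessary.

x* = 9.25, y* = 37

Leontief preferences: the optimum is at the kink where x/1 = y/4, i.e. y = 4·x.
Budget: p_x·x + p_y·4·x = M, so (p_x + 4·p_y)·x = M.
Demand: x*(p_x,p_y,M) = M/(p_x + 4·p_y), y* = 4·M/(p_x + 4·p_y).
Here 1 + 4·9.75 = 40, giving x* = 9.25 and y* = 37.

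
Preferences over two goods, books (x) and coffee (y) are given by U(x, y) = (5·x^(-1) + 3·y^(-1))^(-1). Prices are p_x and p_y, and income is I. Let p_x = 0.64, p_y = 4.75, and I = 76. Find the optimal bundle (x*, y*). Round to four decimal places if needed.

x* = 38.1803, y* = 10.8557

MRS = MU_x/MU_y = (5/3)·(y/x)^(2). Set equal to p_x/p_y.
Solve for the ratio: y/x = [(3/5)·p_x/p_y]^(0.5).
Substitute y = (y/x)·x into the budget: x* = I/(p_x + p_y·(y/x)).
Numerically y/x = 0.284327, so x* = 76/(0.64 + 4.75·0.284327) = 38.1803 and y* = 0.284327·38.1803 = 10.8557.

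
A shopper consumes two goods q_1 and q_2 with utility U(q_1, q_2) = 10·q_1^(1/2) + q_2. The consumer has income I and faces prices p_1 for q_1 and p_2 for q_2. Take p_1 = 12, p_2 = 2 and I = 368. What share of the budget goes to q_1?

Thus q_1* = (5·p_2/p_1)² — independent of I — with the rest of income spent on q_2.
Plugging in: q_1* = (5·2/12)² = 0.6944, q_2* = 179.8333.
Expenditure on q_1: 12·0.6944 = 8.3333; share = 0.0226.

share on q_1 = 0.0226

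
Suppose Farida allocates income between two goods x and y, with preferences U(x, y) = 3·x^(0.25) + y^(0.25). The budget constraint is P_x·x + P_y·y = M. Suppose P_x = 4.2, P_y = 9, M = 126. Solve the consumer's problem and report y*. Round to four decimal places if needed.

MRS = MU_x/MU_y = 3·(y/x)^(0.75). Set equal to P_x/P_y.
Solve for the ratio: y/x = [(1/3)·P_x/P_y]^(4/3).
Substitute y = (y/x)·x into the budget: x* = M/(P_x + P_y·(y/x)).
Numerically y/x = 0.083659, so x* = 126/(4.2 + 9·0.083659) = 25.4395 and y* = 0.083659·25.4395 = 2.1282.

y* = 2.1282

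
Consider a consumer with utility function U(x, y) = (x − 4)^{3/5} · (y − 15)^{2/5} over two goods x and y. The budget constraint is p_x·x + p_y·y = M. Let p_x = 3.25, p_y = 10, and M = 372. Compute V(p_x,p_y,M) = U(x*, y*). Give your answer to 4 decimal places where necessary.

V = 20.9282

This is Cobb-Douglas in (x−4, y−15): tangency gives 0.6·p_y·(y−15) = 0.4·p_x·(x−4).
Substituting into the budget: x* = 4 + 0.6·(M − 4·p_x − 15·p_y)/p_x, and y* = 15 + 0.4·(…)/p_y.
Discretionary income = 372 − 4·3.25 − 15·10 = 209; x* = 4 + 0.6·209/3.25 = 42.5846; y* = 15 + 0.4·209/10 = 23.36.
Utility at the optimum: U(42.5846, 23.36) = 20.9282.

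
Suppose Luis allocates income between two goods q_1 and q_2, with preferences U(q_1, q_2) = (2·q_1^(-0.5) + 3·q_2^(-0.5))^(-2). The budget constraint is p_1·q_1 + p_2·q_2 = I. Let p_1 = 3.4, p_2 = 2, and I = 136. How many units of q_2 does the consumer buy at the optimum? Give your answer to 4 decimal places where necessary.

MU_q_1 ∝ 2·q_1^(-1.5), MU_q_2 ∝ 3·q_2^(-1.5), so MRS = (2/3)·(q_2/q_1)^(1.5) = p_1/p_2.
Hence q_2/q_1 = ((3/2)·p_1/p_2)^(1/(1.5)), i.e. raised to the 2/3 power.
Substitute q_2 = (q_2/q_1)·q_1 into the budget: q_1* = I/(p_1 + p_2·(q_2/q_1)).
Numerically q_2/q_1 = 1.866495, so q_1* = 136/(3.4 + 2·1.866495) = 19.0663 and q_2* = 1.866495·19.0663 = 35.5872.

q_2* = 35.5872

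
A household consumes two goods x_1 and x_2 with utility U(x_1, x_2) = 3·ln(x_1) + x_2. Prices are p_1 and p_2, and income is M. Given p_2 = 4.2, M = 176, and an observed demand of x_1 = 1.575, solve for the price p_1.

MU_x_1 = 3/x_1, MU_x_2 = 1. Tangency: 3/x_1 = p_1/p_2.
So x_1*(p_1,p_2) = 3·p_2/p_1, independent of income; and x_2* = (M − 3·p_2)/p_2.
Set x_1* = 1.575 in the demand function and solve for p_1: p_1 = 8.

p_1 = 8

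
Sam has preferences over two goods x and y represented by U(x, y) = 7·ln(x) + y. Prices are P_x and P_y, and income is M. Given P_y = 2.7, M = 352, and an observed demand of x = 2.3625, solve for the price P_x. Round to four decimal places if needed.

P_x = 8

MU_x = 7/x, MU_y = 1. Tangency: 7/x = P_x/P_y.
So x*(P_x,P_y) = 7·P_y/P_x, independent of income; and y* = (M − 7·P_y)/P_y.
Set x* = 2.3625 in the demand function and solve for P_x: P_x = 8.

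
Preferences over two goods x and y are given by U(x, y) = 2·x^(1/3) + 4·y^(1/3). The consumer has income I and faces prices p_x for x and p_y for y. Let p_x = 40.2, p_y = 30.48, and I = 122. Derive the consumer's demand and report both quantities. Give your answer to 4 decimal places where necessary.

MU_x ∝ 2·x^(-2/3), MU_y ∝ 4·y^(-2/3), so MRS = (1/2)·(y/x)^(2/3) = p_x/p_y.
Solve for the ratio: y/x = [2·p_x/p_y]^(1.5).
Substitute y = (y/x)·x into the budget: x* = I/(p_x + p_y·(y/x)).
Numerically y/x = 4.28412, so x* = 122/(40.2 + 30.48·4.28412) = 0.7144 and y* = 4.28412·0.7144 = 3.0604.

x* = 0.7144, y* = 3.0604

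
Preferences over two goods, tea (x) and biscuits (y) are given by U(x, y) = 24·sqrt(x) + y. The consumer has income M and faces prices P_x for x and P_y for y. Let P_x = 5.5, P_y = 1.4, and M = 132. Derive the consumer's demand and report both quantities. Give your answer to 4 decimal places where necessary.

x* = 9.3302, y* = 57.6312

MU_x = 12/√x, MU_y = 1. Tangency: 12/√x = P_x/P_y.
Thus x* = (12·P_y/P_x)² — independent of M — with the rest of income spent on y.
Plugging in: x* = (12·1.4/5.5)² = 9.3302, y* = 57.6312.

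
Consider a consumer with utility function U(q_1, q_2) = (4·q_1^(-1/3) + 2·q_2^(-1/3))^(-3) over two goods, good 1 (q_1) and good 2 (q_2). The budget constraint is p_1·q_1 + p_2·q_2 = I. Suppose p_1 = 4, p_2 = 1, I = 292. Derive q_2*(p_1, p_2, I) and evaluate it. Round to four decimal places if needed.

From the CES first-order condition, 2·(q_2/q_1)^(4/3) = p_1/p_2.
Hence q_2/q_1 = ((1/2)·p_1/p_2)^(1/(4/3)), i.e. raised to the 0.75 power.
Substitute q_2 = (q_2/q_1)·q_1 into the budget: q_1* = I/(p_1 + p_2·(q_2/q_1)).
Numerically q_2/q_1 = 1.681793, so q_1* = 292/(4 + 1·1.681793) = 51.3922 and q_2* = 1.681793·51.3922 = 86.4311.

q_2* = 86.4311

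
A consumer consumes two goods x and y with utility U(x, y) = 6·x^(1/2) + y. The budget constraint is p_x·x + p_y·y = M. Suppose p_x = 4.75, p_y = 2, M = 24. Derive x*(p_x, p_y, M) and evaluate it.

x* = 1.5956

Utility is quasi-linear in y; the FOC for x is 3/√x = p_x/p_y.
Thus x* = (3·p_y/p_x)² — independent of M — with the rest of income spent on y.
Plugging in: x* = (3·2/4.75)² = 1.5956.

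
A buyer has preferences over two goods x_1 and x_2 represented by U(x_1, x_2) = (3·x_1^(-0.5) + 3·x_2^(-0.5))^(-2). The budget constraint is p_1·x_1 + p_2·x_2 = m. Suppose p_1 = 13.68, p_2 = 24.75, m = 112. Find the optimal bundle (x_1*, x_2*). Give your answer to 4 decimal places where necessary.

x_1* = 3.6904, x_2* = 2.4855

From the CES first-order condition, (x_2/x_1)^(1.5) = p_1/p_2.
Solve for the ratio: x_2/x_1 = [p_1/p_2]^(2/3).
With the ratio pinned down, the budget gives x_1* = m/(p_1 + p_2·(x_2/x_1)) and x_2* = (x_2/x_1)·x_1*.
Numerically x_2/x_1 = 0.673505, so x_1* = 112/(13.68 + 24.75·0.673505) = 3.6904 and x_2* = 0.673505·3.6904 = 2.4855.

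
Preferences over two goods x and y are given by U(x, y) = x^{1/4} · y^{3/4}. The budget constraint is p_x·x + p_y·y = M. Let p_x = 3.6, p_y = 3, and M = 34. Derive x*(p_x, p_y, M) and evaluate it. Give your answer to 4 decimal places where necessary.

MU_x/MU_y = (0.25·y)/(0.75·x); tangency sets this equal to p_x/p_y.
So 0.25·p_y·y = 0.75·p_x·x; combined with the budget, a share 0.25 of income goes to x.
Demand: x*(p_x,p_y,M) = 0.25·M/p_x and y* = 0.75·M/p_y.
At p_x=3.6, p_y=3, M=34: x* = 0.25·34/3.6 = 2.3611.

x* = 2.3611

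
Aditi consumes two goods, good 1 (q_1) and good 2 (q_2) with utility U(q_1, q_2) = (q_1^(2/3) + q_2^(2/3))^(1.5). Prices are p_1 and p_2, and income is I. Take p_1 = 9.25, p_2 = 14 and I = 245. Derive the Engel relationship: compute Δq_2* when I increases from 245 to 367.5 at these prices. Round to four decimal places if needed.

Numerically q_2/q_1 = 0.28843, so q_1* = 245/(9.25 + 14·0.28843) = 18.4377 and q_2* = 0.28843·18.4377 = 5.318.
At I' = 367.5: q_2* = 7.977. Change: 7.977 − 5.318 = 2.659.

Δq_2* = 2.659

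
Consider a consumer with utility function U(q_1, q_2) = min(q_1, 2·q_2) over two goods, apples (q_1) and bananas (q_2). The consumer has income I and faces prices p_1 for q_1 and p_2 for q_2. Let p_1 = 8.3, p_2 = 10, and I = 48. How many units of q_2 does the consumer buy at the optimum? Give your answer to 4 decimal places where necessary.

q_2* = 1.8045

Leontief preferences: the optimum is at the kink where q_1/2 = q_2/1, i.e. q_2 = (1/2)·q_1.
Budget: p_1·q_1 + p_2·(1/2)·q_1 = I, so (2·p_1 + p_2)·q_1 = 2·I.
Demand: q_1*(p_1,p_2,I) = 2·I/(2·p_1 + p_2), q_2* = I/(2·p_1 + p_2).
Here 2·8.3 + 10 = 26.6, giving q_2* = 1.8045.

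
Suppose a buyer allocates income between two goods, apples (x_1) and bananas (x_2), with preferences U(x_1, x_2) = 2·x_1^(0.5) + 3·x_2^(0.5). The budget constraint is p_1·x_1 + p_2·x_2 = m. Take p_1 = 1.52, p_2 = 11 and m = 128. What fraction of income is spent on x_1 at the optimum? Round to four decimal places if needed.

MU_x_1 ∝ 2·x_1^(-0.5), MU_x_2 ∝ 3·x_2^(-0.5), so MRS = (2/3)·(x_2/x_1)^(0.5) = p_1/p_2.
Hence x_2/x_1 = ((3/2)·p_1/p_2)^(1/(0.5)), i.e. raised to the 2 power.
Substitute x_2 = (x_2/x_1)·x_1 into the budget: x_1* = m/(p_1 + p_2·(x_2/x_1)).
Numerically x_2/x_1 = 0.042962, so x_1* = 128/(1.52 + 11·0.042962) = 64.2383 and x_2* = 0.042962·64.2383 = 2.7598.
Expenditure on x_1: 1.52·64.2383 = 97.6422; share = 0.7628.

share on x_1 = 0.7628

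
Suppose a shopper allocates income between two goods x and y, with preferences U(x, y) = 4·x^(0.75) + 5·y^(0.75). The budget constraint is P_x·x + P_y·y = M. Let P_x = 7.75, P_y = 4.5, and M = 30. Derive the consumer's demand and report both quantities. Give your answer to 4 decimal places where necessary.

x* = 0.2874, y* = 6.1718

MU_x ∝ 4·x^(-0.25), MU_y ∝ 5·y^(-0.25), so MRS = (4/5)·(y/x)^(0.25) = P_x/P_y.
Solve for the ratio: y/x = [(5/4)·P_x/P_y]^(4).
With the ratio pinned down, the budget gives x* = M/(P_x + P_y·(y/x)) and y* = (y/x)·x*.
Numerically y/x = 21.478147, so x* = 30/(7.75 + 4.5·21.478147) = 0.2874 and y* = 21.478147·0.2874 = 6.1718.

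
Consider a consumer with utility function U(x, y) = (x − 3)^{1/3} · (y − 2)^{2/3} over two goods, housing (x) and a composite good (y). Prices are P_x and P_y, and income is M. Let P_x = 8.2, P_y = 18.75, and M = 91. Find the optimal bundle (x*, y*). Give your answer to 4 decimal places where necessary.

MRS = (1/2)·(y−2)/(x−3). Tangency with P_x/P_y gives y−2 = 2·(P_x/P_y)·(x−3).
After buying the subsistence bundle (3, 2), a share 1/3 of the remaining income goes to x: x* = 3 + 1/3·(M − 3P_x − 2P_y)/P_x.
Discretionary income = 91 − 3·8.2 − 2·18.75 = 28.9; x* = 3 + 1/3·28.9/8.2 = 4.1748; y* = 2 + 2/3·28.9/18.75 = 3.0276.

x* = 4.1748, y* = 3.0276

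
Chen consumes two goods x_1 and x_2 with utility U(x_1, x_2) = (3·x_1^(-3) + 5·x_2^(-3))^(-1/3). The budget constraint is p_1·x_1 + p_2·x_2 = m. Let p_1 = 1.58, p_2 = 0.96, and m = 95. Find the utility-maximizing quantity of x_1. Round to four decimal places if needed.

x_1* = 33.7422

MU_x_1 ∝ 3·x_1^(-4), MU_x_2 ∝ 5·x_2^(-4), so MRS = (3/5)·(x_2/x_1)^(4) = p_1/p_2.
Solve for the ratio: x_2/x_1 = [(5/3)·p_1/p_2]^(0.25).
With the ratio pinned down, the budget gives x_1* = m/(p_1 + p_2·(x_2/x_1)) and x_2* = (x_2/x_1)·x_1*.
Numerically x_2/x_1 = 1.286941, so x_1* = 95/(1.58 + 0.96·1.286941) = 33.7422.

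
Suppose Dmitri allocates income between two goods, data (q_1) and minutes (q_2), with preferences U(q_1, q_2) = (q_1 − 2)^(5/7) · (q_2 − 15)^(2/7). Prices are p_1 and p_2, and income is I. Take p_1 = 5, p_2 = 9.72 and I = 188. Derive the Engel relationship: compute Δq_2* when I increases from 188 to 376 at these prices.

MRS = (5/2)·(q_2−15)/(q_1−2). Tangency with p_1/p_2 gives q_2−15 = (2/5)·(p_1/p_2)·(q_1−2).
Substituting into the budget: q_1* = 2 + 5/7·(I − 2·p_1 − 15·p_2)/p_1, and q_2* = 15 + 2/7·(…)/p_2.
Discretionary income = 188 − 2·5 − 15·9.72 = 32.2; q_2* = 15 + 2/7·32.2/9.72 = 15.9465.
At I' = 376: q_2* = 21.4727. Change: 21.4727 − 15.9465 = 5.5262.

Δq_2* = 5.5262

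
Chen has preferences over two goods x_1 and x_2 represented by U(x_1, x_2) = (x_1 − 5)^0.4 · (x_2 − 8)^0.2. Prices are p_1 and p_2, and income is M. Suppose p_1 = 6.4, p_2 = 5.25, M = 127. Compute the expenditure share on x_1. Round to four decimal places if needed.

share on x_1 = 0.5302

MRS = 2·(x_2−8)/(x_1−5). Tangency with p_1/p_2 gives x_2−8 = (1/2)·(p_1/p_2)·(x_1−5).
Substituting into the budget: x_1* = 5 + 2/3·(M − 5·p_1 − 8·p_2)/p_1, and x_2* = 8 + 1/3·(…)/p_2.
Discretionary income = 127 − 5·6.4 − 8·5.25 = 53; x_1* = 5 + 2/3·53/6.4 = 10.5208; x_2* = 8 + 1/3·53/5.25 = 11.3651.
Expenditure on x_1: 6.4·10.5208 = 67.3333; share = 0.5302.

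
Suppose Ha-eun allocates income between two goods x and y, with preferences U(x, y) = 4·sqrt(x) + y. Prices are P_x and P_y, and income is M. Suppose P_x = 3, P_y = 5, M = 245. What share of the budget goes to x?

Set MRS = P_x/P_y: 2·x^(−1/2) = P_x/P_y.
Solve: √x = 2·P_y/P_x, so x*(P_x,P_y) = (2·P_y/P_x)², and y* = (M − P_x·x*)/P_y.
Plugging in: x* = (2·5/3)² = 11.1111, y* = 42.3333.
Expenditure on x: 3·11.1111 = 33.3333; share = 0.1361.

share on x = 0.1361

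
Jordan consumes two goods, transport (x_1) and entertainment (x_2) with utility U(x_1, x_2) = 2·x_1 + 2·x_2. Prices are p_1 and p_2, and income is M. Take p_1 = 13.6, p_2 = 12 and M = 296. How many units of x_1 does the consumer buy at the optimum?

Linear utility — the consumer picks whichever good has higher MU/price: 2/13.6 = 0.1471 vs 2/12 = 0.1667.
x_2 gives more utility per dollar, so spend all income on x_2: x_2* = M/p_2, x_1* = 0.
Numerically: x_1* = 0, x_2* = 24.6667.

x_1* = 0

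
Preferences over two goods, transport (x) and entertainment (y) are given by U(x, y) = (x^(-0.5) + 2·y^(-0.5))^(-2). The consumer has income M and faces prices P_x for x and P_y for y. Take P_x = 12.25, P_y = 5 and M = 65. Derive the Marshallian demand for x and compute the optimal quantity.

MU_x ∝ x^(-1.5), MU_y ∝ 2·y^(-1.5), so MRS = (1/2)·(y/x)^(1.5) = P_x/P_y.
Solve for the ratio: y/x = [2·P_x/P_y]^(2/3).
Substitute y = (y/x)·x into the budget: x* = M/(P_x + P_y·(y/x)).
Numerically y/x = 2.8849, so x* = 65/(12.25 + 5·2.8849) = 2.4368.

x* = 2.4368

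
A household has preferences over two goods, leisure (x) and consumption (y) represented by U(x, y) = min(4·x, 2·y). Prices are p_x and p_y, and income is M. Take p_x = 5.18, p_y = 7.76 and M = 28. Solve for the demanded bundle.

Leontief preferences: the optimum is at the kink where x/2 = y/4, i.e. y = 2·x.
Budget: p_x·x + p_y·2·x = M, so (2·p_x + 4·p_y)·x = 2·M.
Demand: x*(p_x,p_y,M) = 2·M/(2·p_x + 4·p_y), y* = 4·M/(2·p_x + 4·p_y).
Here 2·5.18 + 4·7.76 = 41.4, giving x* = 1.3527 and y* = 2.7053.

x* = 1.3527, y* = 2.7053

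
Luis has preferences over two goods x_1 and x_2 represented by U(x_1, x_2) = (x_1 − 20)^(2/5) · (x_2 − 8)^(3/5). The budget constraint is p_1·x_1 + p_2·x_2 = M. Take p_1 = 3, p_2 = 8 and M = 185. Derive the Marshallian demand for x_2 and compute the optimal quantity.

This is Cobb-Douglas in (x_1−20, x_2−8): tangency gives 0.4·p_2·(x_2−8) = 0.6·p_1·(x_1−20).
Substituting into the budget: x_1* = 20 + 0.4·(M − 20·p_1 − 8·p_2)/p_1, and x_2* = 8 + 0.6·(…)/p_2.
Discretionary income = 185 − 20·3 − 8·8 = 61; x_2* = 8 + 0.6·61/8 = 12.575.

x_2* = 12.575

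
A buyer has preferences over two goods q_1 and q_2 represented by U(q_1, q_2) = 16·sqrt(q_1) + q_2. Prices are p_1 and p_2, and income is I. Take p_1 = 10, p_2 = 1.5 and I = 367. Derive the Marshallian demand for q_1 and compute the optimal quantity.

q_1* = 1.44

MU_q_1 = 8/√q_1, MU_q_2 = 1. Tangency: 8/√q_1 = p_1/p_2.
Thus q_1* = (8·p_2/p_1)² — independent of I — with the rest of income spent on q_2.
Plugging in: q_1* = (8·1.5/10)² = 1.44.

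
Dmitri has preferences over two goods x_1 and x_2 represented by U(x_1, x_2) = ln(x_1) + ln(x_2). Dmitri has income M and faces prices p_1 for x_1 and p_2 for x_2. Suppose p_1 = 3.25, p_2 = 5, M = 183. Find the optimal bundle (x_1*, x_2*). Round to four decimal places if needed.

x_1* = 28.1538, x_2* = 18.3

Tangency: MRS = x_2/x_1 = p_1/p_2.
Rearranging, p_2·x_2 = p_1·x_1. Substituting into the budget gives p_1·x_1·(1 + 1) = M.
Demand: x_1*(p_1,p_2,M) = 0.5·M/p_1 and x_2* = 0.5·M/p_2.
At p_1=3.25, p_2=5, M=183: x_1* = 0.5·183/3.25 = 28.1538, x_2* = 18.3.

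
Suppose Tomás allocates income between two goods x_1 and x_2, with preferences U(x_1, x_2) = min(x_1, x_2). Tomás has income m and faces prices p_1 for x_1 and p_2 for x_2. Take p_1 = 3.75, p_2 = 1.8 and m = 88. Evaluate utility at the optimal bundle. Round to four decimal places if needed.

Leontief preferences: the optimum is at the kink where x_1/1 = x_2/1, i.e. x_2 = x_1.
Budget: p_1·x_1 + p_2·x_1 = m, so (p_1 + p_2)·x_1 = m.
Demand: x_1*(p_1,p_2,m) = m/(p_1 + p_2), x_2* = m/(p_1 + p_2).
Here 3.75 + 1.8 = 5.55, giving x_1* = 15.8559 and x_2* = 15.8559.
Utility at the optimum: U(15.8559, 15.8559) = 15.8559.

V = 15.8559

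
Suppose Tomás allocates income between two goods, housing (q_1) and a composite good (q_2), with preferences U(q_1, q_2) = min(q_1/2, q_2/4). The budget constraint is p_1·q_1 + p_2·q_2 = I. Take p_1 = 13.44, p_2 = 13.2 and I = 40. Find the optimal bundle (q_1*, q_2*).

Leontief preferences: the optimum is at the kink where q_1/2 = q_2/4, i.e. q_2 = 2·q_1.
Budget: p_1·q_1 + p_2·2·q_1 = I, so (2·p_1 + 4·p_2)·q_1 = 2·I.
Demand: q_1*(p_1,p_2,I) = 2·I/(2·p_1 + 4·p_2), q_2* = 4·I/(2·p_1 + 4·p_2).
Here 2·13.44 + 4·13.2 = 79.68, giving q_1* = 1.004 and q_2* = 2.008.

q_1* = 1.004, q_2* = 2.008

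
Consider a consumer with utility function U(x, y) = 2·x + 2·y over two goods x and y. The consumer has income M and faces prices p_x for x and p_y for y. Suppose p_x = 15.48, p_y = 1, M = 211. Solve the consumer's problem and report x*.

Linear utility — the consumer picks whichever good has higher MU/price: 2/15.48 = 0.1292 vs 2/1 = 2.
y gives more utility per dollar, so spend all income on y: y* = M/p_y, x* = 0.
Numerically: x* = 0, y* = 211.

x* = 0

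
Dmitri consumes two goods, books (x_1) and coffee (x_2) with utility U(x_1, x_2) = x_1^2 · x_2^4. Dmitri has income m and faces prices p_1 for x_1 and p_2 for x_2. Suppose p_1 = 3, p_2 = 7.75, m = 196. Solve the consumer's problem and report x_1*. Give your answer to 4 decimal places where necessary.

x_1* = 21.7778

MU_x_1/MU_x_2 = (2·x_2)/(4·x_1); tangency sets this equal to p_1/p_2.
So 2·p_2·x_2 = 4·p_1·x_1; combined with the budget, a share 1/3 of income goes to x_1.
Demand: x_1*(p_1,p_2,m) = 1/3·m/p_1 and x_2* = 2/3·m/p_2.
At p_1=3, p_2=7.75, m=196: x_1* = 1/3·196/3 = 21.7778.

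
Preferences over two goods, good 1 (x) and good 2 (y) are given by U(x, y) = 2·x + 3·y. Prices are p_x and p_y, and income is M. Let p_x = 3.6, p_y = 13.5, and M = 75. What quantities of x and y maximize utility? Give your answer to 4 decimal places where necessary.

x gives more utility per dollar, so spend all income on x: x* = M/p_x, y* = 0.
Numerically: x* = 20.8333, y* = 0.

x* = 20.8333, y* = 0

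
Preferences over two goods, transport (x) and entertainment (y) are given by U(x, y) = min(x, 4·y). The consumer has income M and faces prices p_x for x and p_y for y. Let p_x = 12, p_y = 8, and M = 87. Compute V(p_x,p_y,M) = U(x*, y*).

V = 6.2143

Demand: x*(p_x,p_y,M) = 4·M/(4·p_x + p_y), y* = M/(4·p_x + p_y).
Here 4·12 + 8 = 56, giving x* = 6.2143 and y* = 1.5536.
Utility at the optimum: U(6.2143, 1.5536) = 6.2143.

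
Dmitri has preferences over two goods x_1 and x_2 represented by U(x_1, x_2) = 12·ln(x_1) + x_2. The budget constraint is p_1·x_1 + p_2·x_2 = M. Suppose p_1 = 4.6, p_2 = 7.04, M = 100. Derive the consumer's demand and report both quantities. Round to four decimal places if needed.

x_1* = 18.3652, x_2* = 2.2045

Set MRS = p_1/p_2: (12/x_1)/1 = p_1/p_2.
So x_1*(p_1,p_2) = 12·p_2/p_1, independent of income; and x_2* = (M − 12·p_2)/p_2.
At the given prices: x_1* = 12·7.04/4.6 = 18.3652, and x_2* = 2.2045.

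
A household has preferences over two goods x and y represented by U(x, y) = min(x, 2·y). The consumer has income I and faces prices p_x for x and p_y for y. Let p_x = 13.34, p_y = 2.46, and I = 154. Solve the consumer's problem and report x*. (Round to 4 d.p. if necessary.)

Leontief preferences: the optimum is at the kink where x/2 = y/1, i.e. y = (1/2)·x.
Budget: p_x·x + p_y·(1/2)·x = I, so (2·p_x + p_y)·x = 2·I.
Demand: x*(p_x,p_y,I) = 2·I/(2·p_x + p_y), y* = I/(2·p_x + p_y).
Here 2·13.34 + 2.46 = 29.14, giving x* = 10.5697.

x* = 10.5697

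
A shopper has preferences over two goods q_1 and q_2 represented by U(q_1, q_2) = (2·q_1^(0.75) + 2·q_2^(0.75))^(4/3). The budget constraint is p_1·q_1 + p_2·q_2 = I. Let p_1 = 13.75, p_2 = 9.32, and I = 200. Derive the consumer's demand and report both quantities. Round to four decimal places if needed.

q_1* = 3.454, q_2* = 16.3634

MRS = MU_q_1/MU_q_2 = (q_2/q_1)^(0.25). Set equal to p_1/p_2.
Hence q_2/q_1 = (p_1/p_2)^(1/(0.25)), i.e. raised to the 4 power.
With the ratio pinned down, the budget gives q_1* = I/(p_1 + p_2·(q_2/q_1)) and q_2* = (q_2/q_1)·q_1*.
Numerically q_2/q_1 = 4.737477, so q_1* = 200/(13.75 + 9.32·4.737477) = 3.454 and q_2* = 4.737477·3.454 = 16.3634.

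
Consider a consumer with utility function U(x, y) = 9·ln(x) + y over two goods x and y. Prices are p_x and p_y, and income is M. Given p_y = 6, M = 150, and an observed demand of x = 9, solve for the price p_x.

p_x = 6

MU_x = 9/x, MU_y = 1. Tangency: 9/x = p_x/p_y.
So x*(p_x,p_y) = 9·p_y/p_x, independent of income; and y* = (M − 9·p_y)/p_y.
Set x* = 9 in the demand function and solve for p_x: p_x = 6.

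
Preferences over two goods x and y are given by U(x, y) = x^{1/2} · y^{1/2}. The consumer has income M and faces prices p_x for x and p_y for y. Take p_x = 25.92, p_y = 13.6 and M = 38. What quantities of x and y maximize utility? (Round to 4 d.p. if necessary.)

The MRS is y/x. Set MRS = p_x/p_y.
So 0.5·p_y·y = 0.5·p_x·x; combined with the budget, a share 0.5 of income goes to x.
Demand: x*(p_x,p_y,M) = 0.5·M/p_x and y* = 0.5·M/p_y.
At p_x=25.92, p_y=13.6, M=38: x* = 0.5·38/25.92 = 0.733, y* = 1.3971.

x* = 0.733, y* = 1.3971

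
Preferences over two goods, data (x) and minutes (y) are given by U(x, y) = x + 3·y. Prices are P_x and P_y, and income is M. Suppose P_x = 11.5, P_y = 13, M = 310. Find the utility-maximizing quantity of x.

Perfect substitutes: compare marginal utility per dollar. 1/P_x vs 3/P_y → 0.087 vs 0.2308.
y gives more utility per dollar, so spend all income on y: y* = M/P_y, x* = 0.
Numerically: x* = 0, y* = 23.8462.

x* = 0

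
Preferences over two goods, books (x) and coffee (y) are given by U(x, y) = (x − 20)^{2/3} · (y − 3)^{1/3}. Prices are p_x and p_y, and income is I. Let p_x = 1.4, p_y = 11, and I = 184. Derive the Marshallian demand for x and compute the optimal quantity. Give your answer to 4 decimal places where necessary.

Let x' = x−20, y' = y−3. MRS = 2·y'/x' = p_x/p_y.
After buying the subsistence bundle (20, 3), a share 2/3 of the remaining income goes to x: x* = 20 + 2/3·(I − 20p_x − 3p_y)/p_x.
Discretionary income = 184 − 20·1.4 − 3·11 = 123; x* = 20 + 2/3·123/1.4 = 78.5714.

x* = 78.5714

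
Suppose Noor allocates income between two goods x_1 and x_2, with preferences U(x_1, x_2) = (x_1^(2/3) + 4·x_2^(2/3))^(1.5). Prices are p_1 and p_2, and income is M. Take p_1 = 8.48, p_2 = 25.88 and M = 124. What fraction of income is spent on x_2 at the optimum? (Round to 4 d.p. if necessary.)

MU_x_1 ∝ x_1^(-1/3), MU_x_2 ∝ 4·x_2^(-1/3), so MRS = (1/4)·(x_2/x_1)^(1/3) = p_1/p_2.
Solve for the ratio: x_2/x_1 = [4·p_1/p_2]^(3).
Substitute x_2 = (x_2/x_1)·x_1 into the budget: x_1* = M/(p_1 + p_2·(x_2/x_1)).
Numerically x_2/x_1 = 2.251514, so x_1* = 124/(8.48 + 25.88·2.251514) = 1.8577 and x_2* = 2.251514·1.8577 = 4.1826.
Expenditure on x_2: 25.88·4.1826 = 108.2467; share = 0.873.

share on x_2 = 0.873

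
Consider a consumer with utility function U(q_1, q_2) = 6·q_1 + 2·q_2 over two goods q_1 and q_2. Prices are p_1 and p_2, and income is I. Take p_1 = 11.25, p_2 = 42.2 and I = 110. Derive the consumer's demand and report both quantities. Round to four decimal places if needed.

q_1* = 9.7778, q_2* = 0

Perfect substitutes: compare marginal utility per dollar. 6/p_1 vs 2/p_2 → 0.5333 vs 0.0474.
q_1 gives more utility per dollar, so spend all income on q_1: q_1* = I/p_1, q_2* = 0.
Numerically: q_1* = 9.7778, q_2* = 0.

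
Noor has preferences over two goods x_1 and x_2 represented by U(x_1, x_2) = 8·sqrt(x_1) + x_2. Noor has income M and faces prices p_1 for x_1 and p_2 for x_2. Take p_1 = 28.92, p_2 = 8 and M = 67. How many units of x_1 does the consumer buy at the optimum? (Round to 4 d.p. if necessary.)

Set MRS = p_1/p_2: 4·x_1^(−1/2) = p_1/p_2.
Solve: √x_1 = 4·p_2/p_1, so x_1*(p_1,p_2) = (4·p_2/p_1)², and x_2* = (M − p_1·x_1*)/p_2.
Plugging in: x_1* = (4·8/28.92)² = 1.2243.

x_1* = 1.2243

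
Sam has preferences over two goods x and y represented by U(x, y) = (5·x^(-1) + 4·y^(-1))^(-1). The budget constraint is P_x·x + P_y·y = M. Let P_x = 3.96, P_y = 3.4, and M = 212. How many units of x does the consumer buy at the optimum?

MU_x ∝ 5·x^(-2), MU_y ∝ 4·y^(-2), so MRS = (5/4)·(y/x)^(2) = P_x/P_y.
Solve for the ratio: y/x = [(4/5)·P_x/P_y]^(0.5).
With the ratio pinned down, the budget gives x* = M/(P_x + P_y·(y/x)) and y* = (y/x)·x*.
Numerically y/x = 0.96528, so x* = 212/(3.96 + 3.4·0.96528) = 29.2739.

x* = 29.2739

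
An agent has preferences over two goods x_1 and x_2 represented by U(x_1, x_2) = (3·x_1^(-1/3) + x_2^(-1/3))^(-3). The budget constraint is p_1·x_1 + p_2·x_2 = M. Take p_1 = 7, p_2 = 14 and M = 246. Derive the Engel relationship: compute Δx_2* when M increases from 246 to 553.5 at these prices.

MU_x_1 ∝ 3·x_1^(-4/3), MU_x_2 ∝ x_2^(-4/3), so MRS = 3·(x_2/x_1)^(4/3) = p_1/p_2.
Hence x_2/x_1 = ((1/3)·p_1/p_2)^(1/(4/3)), i.e. raised to the 0.75 power.
With the ratio pinned down, the budget gives x_1* = M/(p_1 + p_2·(x_2/x_1)) and x_2* = (x_2/x_1)·x_1*.
Numerically x_2/x_1 = 0.260847, so x_1* = 246/(7 + 14·0.260847) = 23.0945 and x_2* = 0.260847·23.0945 = 6.0242.
At M' = 553.5: x_2* = 13.5543. Change: 13.5543 − 6.0242 = 7.5302.

Δx_2* = 7.5302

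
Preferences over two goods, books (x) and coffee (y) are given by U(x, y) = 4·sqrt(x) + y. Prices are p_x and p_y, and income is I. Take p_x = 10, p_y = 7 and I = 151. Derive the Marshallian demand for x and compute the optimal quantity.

Solve: √x = 2·p_y/p_x, so x*(p_x,p_y) = (2·p_y/p_x)², and y* = (I − p_x·x*)/p_y.
Plugging in: x* = (2·7/10)² = 1.96.

x* = 1.96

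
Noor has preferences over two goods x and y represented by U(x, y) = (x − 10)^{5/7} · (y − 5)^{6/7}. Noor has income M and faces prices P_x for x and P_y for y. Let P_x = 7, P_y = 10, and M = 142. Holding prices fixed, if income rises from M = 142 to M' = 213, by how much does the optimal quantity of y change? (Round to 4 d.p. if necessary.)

Δy* = 3.8727

Let x' = x−10, y' = y−5. MRS = (5/6)·y'/x' = P_x/P_y.
After buying the subsistence bundle (10, 5), a share 5/11 of the remaining income goes to x: x* = 10 + 5/11·(M − 10P_x − 5P_y)/P_x.
Discretionary income = 142 − 10·7 − 5·10 = 22; y* = 5 + 6/11·22/10 = 6.2.
At M' = 213: y* = 10.0727. Change: 10.0727 − 6.2 = 3.8727.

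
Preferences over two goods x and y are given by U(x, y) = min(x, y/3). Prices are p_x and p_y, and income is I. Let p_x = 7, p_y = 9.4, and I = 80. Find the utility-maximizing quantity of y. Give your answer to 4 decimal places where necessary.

Leontief preferences: the optimum is at the kink where x/1 = y/3, i.e. y = 3·x.
Budget: p_x·x + p_y·3·x = I, so (p_x + 3·p_y)·x = I.
Demand: x*(p_x,p_y,I) = I/(p_x + 3·p_y), y* = 3·I/(p_x + 3·p_y).
Here 7 + 3·9.4 = 35.2, giving y* = 6.8182.

y* = 6.8182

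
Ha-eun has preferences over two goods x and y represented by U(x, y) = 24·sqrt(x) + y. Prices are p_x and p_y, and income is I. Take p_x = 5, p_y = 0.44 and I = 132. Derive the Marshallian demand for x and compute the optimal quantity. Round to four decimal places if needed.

MU_x = 12/√x, MU_y = 1. Tangency: 12/√x = p_x/p_y.
Thus x* = (12·p_y/p_x)² — independent of I — with the rest of income spent on y.
Plugging in: x* = (12·0.44/5)² = 1.1151.

x* = 1.1151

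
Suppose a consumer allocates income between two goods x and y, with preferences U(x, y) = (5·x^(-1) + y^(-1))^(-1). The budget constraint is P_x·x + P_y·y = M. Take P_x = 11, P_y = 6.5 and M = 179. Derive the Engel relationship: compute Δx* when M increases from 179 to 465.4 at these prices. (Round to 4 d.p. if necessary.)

Δx* = 19.3755

Substitute y = (y/x)·x into the budget: x* = M/(P_x + P_y·(y/x)).
Numerically y/x = 0.581774, so x* = 179/(11 + 6.5·0.581774) = 12.1097.
At M' = 465.4: x* = 31.4852. Change: 31.4852 − 12.1097 = 19.3755.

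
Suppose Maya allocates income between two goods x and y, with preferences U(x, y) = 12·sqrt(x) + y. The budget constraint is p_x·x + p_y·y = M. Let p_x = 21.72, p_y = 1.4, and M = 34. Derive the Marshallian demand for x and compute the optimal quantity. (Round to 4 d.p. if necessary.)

Thus x* = (6·p_y/p_x)² — independent of M — with the rest of income spent on y.
Plugging in: x* = (6·1.4/21.72)² = 0.1496.

x* = 0.1496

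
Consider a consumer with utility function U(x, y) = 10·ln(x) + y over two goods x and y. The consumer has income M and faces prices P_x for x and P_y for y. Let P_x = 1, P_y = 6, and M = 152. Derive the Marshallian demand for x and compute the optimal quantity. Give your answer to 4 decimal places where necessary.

x* = 60

So x*(P_x,P_y) = 10·P_y/P_x, independent of income; and y* = (M − 10·P_y)/P_y.
At the given prices: x* = 10·6/1 = 60.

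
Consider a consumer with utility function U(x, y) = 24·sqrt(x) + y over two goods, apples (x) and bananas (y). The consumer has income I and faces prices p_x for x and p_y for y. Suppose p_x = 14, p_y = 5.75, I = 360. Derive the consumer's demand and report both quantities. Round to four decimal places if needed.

MU_x = 12/√x, MU_y = 1. Tangency: 12/√x = p_x/p_y.
Solve: √x = 12·p_y/p_x, so x*(p_x,p_y) = (12·p_y/p_x)², and y* = (I − p_x·x*)/p_y.
Plugging in: x* = (12·5.75/14)² = 24.2908, y* = 3.4658.

x* = 24.2908, y* = 3.4658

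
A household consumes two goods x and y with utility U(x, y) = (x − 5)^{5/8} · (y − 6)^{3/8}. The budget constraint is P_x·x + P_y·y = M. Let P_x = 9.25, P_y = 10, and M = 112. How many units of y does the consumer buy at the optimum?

This is Cobb-Douglas in (x−5, y−6): tangency gives 0.625·P_y·(y−6) = 0.375·P_x·(x−5).
Substituting into the budget: x* = 5 + 0.625·(M − 5·P_x − 6·P_y)/P_x, and y* = 6 + 0.375·(…)/P_y.
Discretionary income = 112 − 5·9.25 − 6·10 = 5.75; y* = 6 + 0.375·5.75/10 = 6.2156.

y* = 6.2156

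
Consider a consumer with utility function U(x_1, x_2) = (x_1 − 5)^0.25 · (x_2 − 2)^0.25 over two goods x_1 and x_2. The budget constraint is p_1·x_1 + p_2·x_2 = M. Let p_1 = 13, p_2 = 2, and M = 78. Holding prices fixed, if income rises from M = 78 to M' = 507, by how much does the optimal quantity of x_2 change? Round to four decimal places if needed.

This is Cobb-Douglas in (x_1−5, x_2−2): tangency gives 0.25·p_2·(x_2−2) = 0.25·p_1·(x_1−5).
After buying the subsistence bundle (5, 2), a share 0.5 of the remaining income goes to x_1: x_1* = 5 + 0.5·(M − 5p_1 − 2p_2)/p_1.
Discretionary income = 78 − 5·13 − 2·2 = 9; x_2* = 2 + 0.5·9/2 = 4.25.
At M' = 507: x_2* = 111.5. Change: 111.5 − 4.25 = 107.25.

Δx_2* = 107.25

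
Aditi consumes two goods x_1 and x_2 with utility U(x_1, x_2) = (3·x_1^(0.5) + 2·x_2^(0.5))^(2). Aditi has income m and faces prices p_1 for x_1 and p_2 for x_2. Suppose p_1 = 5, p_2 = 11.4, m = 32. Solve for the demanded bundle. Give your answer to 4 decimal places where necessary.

x_1* = 5.356, x_2* = 0.4579

Substitute x_2 = (x_2/x_1)·x_1 into the budget: x_1* = m/(p_1 + p_2·(x_2/x_1)).
Numerically x_2/x_1 = 0.085496, so x_1* = 32/(5 + 11.4·0.085496) = 5.356 and x_2* = 0.085496·5.356 = 0.4579.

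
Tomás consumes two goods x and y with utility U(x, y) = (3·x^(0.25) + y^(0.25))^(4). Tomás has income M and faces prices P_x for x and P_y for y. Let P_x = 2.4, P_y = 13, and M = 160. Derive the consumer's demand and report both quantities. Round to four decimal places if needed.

MRS = MU_x/MU_y = 3·(y/x)^(0.75). Set equal to P_x/P_y.
Hence y/x = ((1/3)·P_x/P_y)^(1/(0.75)), i.e. raised to the 4/3 power.
With the ratio pinned down, the budget gives x* = M/(P_x + P_y·(y/x)) and y* = (y/x)·x*.
Numerically y/x = 0.024296, so x* = 160/(2.4 + 13·0.024296) = 58.9136 and y* = 0.024296·58.9136 = 1.4313.

x* = 58.9136, y* = 1.4313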